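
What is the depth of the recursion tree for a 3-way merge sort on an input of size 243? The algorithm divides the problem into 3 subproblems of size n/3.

For divide and conquer with division factor 3:

Problem sizes at each level:
Level 0: 243
Level 1: 81
Level 2: 27
Level 3: 9
Level 4: 3
Level 5: 1

The root is level 0 and the size-1 base case is level 5 (the tree spans levels 0 through 5, i.e. 6 levels counting the root), so the depth is the number of divisions: log_3(243) = 5

The recursion tree depth is log_3(243) = 5. At each level, the problem size is divided by 3, so it takes 5 divisions to reduce to a base case of size 1. The algorithm makes 3 recursive calls at each level.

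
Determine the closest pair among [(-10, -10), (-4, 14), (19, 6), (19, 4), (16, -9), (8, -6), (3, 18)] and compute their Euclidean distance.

Computing all pairwise distances among 7 points:

d((-10, -10), (-4, 14)) = 24.7386
d((-10, -10), (19, 6)) = 33.121
d((-10, -10), (19, 4)) = 32.2025
d((-10, -10), (16, -9)) = 26.0192
d((-10, -10), (8, -6)) = 18.4391
d((-10, -10), (3, 18)) = 30.8707
d((-4, 14), (19, 6)) = 24.3516
d((-4, 14), (19, 4)) = 25.0799
d((-4, 14), (16, -9)) = 30.4795
d((-4, 14), (8, -6)) = 23.3238
d((-4, 14), (3, 18)) = 8.0623
d((19, 6), (19, 4)) = 2.0 <-- minimum
d((19, 6), (16, -9)) = 15.2971
d((19, 6), (8, -6)) = 16.2788
d((19, 6), (3, 18)) = 20.0
d((19, 4), (16, -9)) = 13.3417
d((19, 4), (8, -6)) = 14.8661
d((19, 4), (3, 18)) = 21.2603
d((16, -9), (8, -6)) = 8.544
d((16, -9), (3, 18)) = 29.9666
d((8, -6), (3, 18)) = 24.5153

Closest pair: (19, 6) and (19, 4) with distance 2.0

The closest pair is (19, 6) and (19, 4) with Euclidean distance 2.0. For 7 points, brute-force pairwise comparison is shown above. For large n, the divide-and-conquer algorithm (sort by x, recurse on halves, check the dividing strip) achieves O(n log n).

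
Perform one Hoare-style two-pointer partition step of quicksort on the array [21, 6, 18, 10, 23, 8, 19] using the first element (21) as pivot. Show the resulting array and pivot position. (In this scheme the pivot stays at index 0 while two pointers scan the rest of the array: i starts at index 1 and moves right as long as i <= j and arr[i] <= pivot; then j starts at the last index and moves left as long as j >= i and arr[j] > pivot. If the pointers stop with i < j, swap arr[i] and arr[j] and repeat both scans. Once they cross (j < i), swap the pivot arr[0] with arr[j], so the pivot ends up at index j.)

Hoare-style two-pointer partition with pivot = 21:

Initial array: [21, 6, 18, 10, 23, 8, 19]

Pointers start at i = 1, j = 6.
i stops at index 4 (arr[4]=23 > 21), j stops at index 6 (arr[6]=19 <= 21): swap arr[4] and arr[6], array becomes [21, 6, 18, 10, 19, 8, 23]
i ends at 6, j ends at 5: the pointers have crossed (j < i), so scanning stops.

Swap pivot arr[0] with arr[5] to place pivot at position 5: [8, 6, 18, 10, 19, 21, 23]
Pivot position: 5

After partitioning with pivot 21, the array becomes [8, 6, 18, 10, 19, 21, 23]. The pivot is placed at index 5. All elements to the left of the pivot are <= 21, and all elements to the right are > 21.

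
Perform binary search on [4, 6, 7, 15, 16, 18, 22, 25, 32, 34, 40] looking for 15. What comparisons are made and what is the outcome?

Binary search for 15 in [4, 6, 7, 15, 16, 18, 22, 25, 32, 34, 40]:

lo=0, hi=10, mid=5, arr[mid]=18 -> 18 > 15, search left half
lo=0, hi=4, mid=2, arr[mid]=7 -> 7 < 15, search right half
lo=3, hi=4, mid=3, arr[mid]=15 -> Found target at index 3!

Binary search finds 15 at index 3 after 3 comparisons. The search repeatedly halves the search space by comparing with the middle element.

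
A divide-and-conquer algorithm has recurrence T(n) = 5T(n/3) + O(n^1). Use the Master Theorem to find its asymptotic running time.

Master Theorem for T(n) = 5T(n/3) + O(n^1):

a = 5, b = 3, c = 1
log_b(a) = log_3(5) = 1.4650

Case 1: c = 1 < log_3(5) = 1.4650
T(n) = O(n^(log_3 5))

For T(n) = 5T(n/3) + O(n^1): log_3(5) = 1.4650. This is Case 1 of the Master Theorem (c < log_b(a), work dominated by leaves), giving O(n^(log_3 5)).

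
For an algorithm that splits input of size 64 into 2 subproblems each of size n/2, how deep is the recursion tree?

For divide and conquer with division factor 2:

Problem sizes at each level:
Level 0: 64
Level 1: 32
Level 2: 16
Level 3: 8
Level 4: 4
Level 5: 2
Level 6: 1

The root is level 0 and the size-1 base case is level 6 (the tree spans levels 0 through 6, i.e. 7 levels counting the root), so the depth is the number of divisions: log_2(64) = 6

The recursion tree depth is log_2(64) = 6. At each level, the problem size is divided by 2, so it takes 6 divisions to reduce to a base case of size 1. The algorithm makes 2 recursive calls at each level.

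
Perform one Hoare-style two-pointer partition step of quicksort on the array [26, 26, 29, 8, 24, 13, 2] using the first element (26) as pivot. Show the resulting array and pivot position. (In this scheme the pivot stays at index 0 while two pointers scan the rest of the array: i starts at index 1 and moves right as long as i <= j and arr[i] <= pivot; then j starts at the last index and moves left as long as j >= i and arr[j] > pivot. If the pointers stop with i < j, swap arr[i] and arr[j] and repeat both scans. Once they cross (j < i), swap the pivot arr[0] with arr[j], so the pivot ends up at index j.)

Hoare-style two-pointer partition with pivot = 26:

Initial array: [26, 26, 29, 8, 24, 13, 2]

Pointers start at i = 1, j = 6.
i stops at index 2 (arr[2]=29 > 26), j stops at index 6 (arr[6]=2 <= 26): swap arr[2] and arr[6], array becomes [26, 26, 2, 8, 24, 13, 29]
i ends at 6, j ends at 5: the pointers have crossed (j < i), so scanning stops.

Swap pivot arr[0] with arr[5] to place pivot at position 5: [13, 26, 2, 8, 24, 26, 29]
Pivot position: 5

After partitioning with pivot 26, the array becomes [13, 26, 2, 8, 24, 26, 29]. The pivot is placed at index 5. All elements to the left of the pivot are <= 26, and all elements to the right are > 26.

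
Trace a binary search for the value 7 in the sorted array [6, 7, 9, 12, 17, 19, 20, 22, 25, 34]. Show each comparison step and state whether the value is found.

Binary search for 7 in [6, 7, 9, 12, 17, 19, 20, 22, 25, 34]:

lo=0, hi=9, mid=4, arr[mid]=17 -> 17 > 7, search left half
lo=0, hi=3, mid=1, arr[mid]=7 -> Found target at index 1!

Binary search finds 7 at index 1 after 2 comparisons. The search repeatedly halves the search space by comparing with the middle element.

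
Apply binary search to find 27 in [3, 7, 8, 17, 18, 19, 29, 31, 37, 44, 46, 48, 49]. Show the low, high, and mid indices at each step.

Binary search for 27 in [3, 7, 8, 17, 18, 19, 29, 31, 37, 44, 46, 48, 49]:

lo=0, hi=12, mid=6, arr[mid]=29 -> 29 > 27, search left half
lo=0, hi=5, mid=2, arr[mid]=8 -> 8 < 27, search right half
lo=3, hi=5, mid=4, arr[mid]=18 -> 18 < 27, search right half
lo=5, hi=5, mid=5, arr[mid]=19 -> 19 < 27, search right half
lo=6 > hi=5, target 27 not found

Binary search determines that 27 is not in the array after 4 comparisons. The search space was exhausted without finding the target.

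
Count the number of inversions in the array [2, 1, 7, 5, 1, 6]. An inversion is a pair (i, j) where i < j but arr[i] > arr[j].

Finding inversions in [2, 1, 7, 5, 1, 6]:

(0, 1): arr[0]=2 > arr[1]=1
(0, 4): arr[0]=2 > arr[4]=1
(2, 3): arr[2]=7 > arr[3]=5
(2, 4): arr[2]=7 > arr[4]=1
(2, 5): arr[2]=7 > arr[5]=6
(3, 4): arr[3]=5 > arr[4]=1

Total inversions: 6

The array has 6 inversion(s): (0,1), (0,4), (2,3), (2,4), (2,5), (3,4). Each pair (i,j) satisfies i < j and arr[i] > arr[j].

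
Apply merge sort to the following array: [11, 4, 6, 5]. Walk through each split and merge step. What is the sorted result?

Merge sort trace:

Split: [11, 4, 6, 5] -> [11, 4] and [6, 5]
  Split: [11, 4] -> [11] and [4]
  Merge: [11] + [4] -> [4, 11]
  Split: [6, 5] -> [6] and [5]
  Merge: [6] + [5] -> [5, 6]
Merge: [4, 11] + [5, 6] -> [4, 5, 6, 11]

Final sorted array: [4, 5, 6, 11]

The merge sort proceeds by recursively splitting the array and merging sorted halves.
After all merges, the sorted array is [4, 5, 6, 11].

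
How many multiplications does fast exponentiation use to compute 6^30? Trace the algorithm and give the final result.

Computing 6^30 by squaring (build up from 6^1; each line after the first costs one multiplication):

6^1 = 6
6^2 = (6^1)^2 = 6^2 = 36
6^3 = 6 * 6^2 = 6 * 36 = 216
6^6 = (6^3)^2 = 216^2 = 46656
6^7 = 6 * 6^6 = 6 * 46656 = 279936
6^14 = (6^7)^2 = 279936^2 = 78364164096
6^15 = 6 * 6^14 = 6 * 78364164096 = 470184984576
6^30 = (6^15)^2 = 470184984576^2 = 221073919720733357899776

Result: 221073919720733357899776
Multiplications needed: 7 (7 lines after 6^1)

6^30 = 221073919720733357899776. Using exponentiation by squaring, this requires 7 multiplications. The key idea: if the exponent is even, square the half-power; if odd, multiply by the base once.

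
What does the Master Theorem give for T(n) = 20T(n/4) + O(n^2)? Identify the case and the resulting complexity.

Master Theorem for T(n) = 20T(n/4) + O(n^2):

a = 20, b = 4, c = 2
log_b(a) = log_4(20) = 2.1610

Case 1: c = 2 < log_4(20) = 2.1610
T(n) = O(n^(log_4 20))

For T(n) = 20T(n/4) + O(n^2): log_4(20) = 2.1610. This is Case 1 of the Master Theorem (c < log_b(a), work dominated by leaves), giving O(n^(log_4 20)).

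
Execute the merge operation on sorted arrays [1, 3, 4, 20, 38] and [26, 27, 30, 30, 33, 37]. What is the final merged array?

Merging process:

Compare 1 vs 26: take 1 from left. Merged: [1]
Compare 3 vs 26: take 3 from left. Merged: [1, 3]
Compare 4 vs 26: take 4 from left. Merged: [1, 3, 4]
Compare 20 vs 26: take 20 from left. Merged: [1, 3, 4, 20]
Compare 38 vs 26: take 26 from right. Merged: [1, 3, 4, 20, 26]
Compare 38 vs 27: take 27 from right. Merged: [1, 3, 4, 20, 26, 27]
Compare 38 vs 30: take 30 from right. Merged: [1, 3, 4, 20, 26, 27, 30]
Compare 38 vs 30: take 30 from right. Merged: [1, 3, 4, 20, 26, 27, 30, 30]
Compare 38 vs 33: take 33 from right. Merged: [1, 3, 4, 20, 26, 27, 30, 30, 33]
Compare 38 vs 37: take 37 from right. Merged: [1, 3, 4, 20, 26, 27, 30, 30, 33, 37]
Append remaining from left: [38]. Merged: [1, 3, 4, 20, 26, 27, 30, 30, 33, 37, 38]

Final merged array: [1, 3, 4, 20, 26, 27, 30, 30, 33, 37, 38]
Total comparisons: 10

The merged array is [1, 3, 4, 20, 26, 27, 30, 30, 33, 37, 38], requiring 10 comparisons. The merge step runs in O(n) time where n is the total number of elements.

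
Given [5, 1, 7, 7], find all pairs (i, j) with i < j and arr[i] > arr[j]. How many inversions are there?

Finding inversions in [5, 1, 7, 7]:

(0, 1): arr[0]=5 > arr[1]=1

Total inversions: 1

The array has 1 inversion(s): (0,1). Each pair (i,j) satisfies i < j and arr[i] > arr[j].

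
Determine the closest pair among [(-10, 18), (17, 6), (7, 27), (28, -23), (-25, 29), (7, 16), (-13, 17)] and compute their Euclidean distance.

Computing all pairwise distances among 7 points:

d((-10, 18), (17, 6)) = 29.5466
d((-10, 18), (7, 27)) = 19.2354
d((-10, 18), (28, -23)) = 55.9017
d((-10, 18), (-25, 29)) = 18.6011
d((-10, 18), (7, 16)) = 17.1172
d((-10, 18), (-13, 17)) = 3.1623 <-- minimum
d((17, 6), (7, 27)) = 23.2594
d((17, 6), (28, -23)) = 31.0161
d((17, 6), (-25, 29)) = 47.8853
d((17, 6), (7, 16)) = 14.1421
d((17, 6), (-13, 17)) = 31.9531
d((7, 27), (28, -23)) = 54.231
d((7, 27), (-25, 29)) = 32.0624
d((7, 27), (7, 16)) = 11.0
d((7, 27), (-13, 17)) = 22.3607
d((28, -23), (-25, 29)) = 74.2496
d((28, -23), (7, 16)) = 44.2945
d((28, -23), (-13, 17)) = 57.28
d((-25, 29), (7, 16)) = 34.5398
d((-25, 29), (-13, 17)) = 16.9706
d((7, 16), (-13, 17)) = 20.025

Closest pair: (-10, 18) and (-13, 17) with distance 3.1623

The closest pair is (-10, 18) and (-13, 17) with Euclidean distance 3.1623. For 7 points, brute-force pairwise comparison is shown above. For large n, the divide-and-conquer algorithm (sort by x, recurse on halves, check the dividing strip) achieves O(n log n).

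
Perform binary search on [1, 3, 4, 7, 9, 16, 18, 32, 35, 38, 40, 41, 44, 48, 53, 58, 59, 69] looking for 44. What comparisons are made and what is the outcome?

Binary search for 44 in [1, 3, 4, 7, 9, 16, 18, 32, 35, 38, 40, 41, 44, 48, 53, 58, 59, 69]:

lo=0, hi=17, mid=8, arr[mid]=35 -> 35 < 44, search right half
lo=9, hi=17, mid=13, arr[mid]=48 -> 48 > 44, search left half
lo=9, hi=12, mid=10, arr[mid]=40 -> 40 < 44, search right half
lo=11, hi=12, mid=11, arr[mid]=41 -> 41 < 44, search right half
lo=12, hi=12, mid=12, arr[mid]=44 -> Found target at index 12!

Binary search finds 44 at index 12 after 5 comparisons. The search repeatedly halves the search space by comparing with the middle element.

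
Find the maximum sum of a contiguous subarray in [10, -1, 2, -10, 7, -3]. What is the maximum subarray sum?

Using Kadane's algorithm on [10, -1, 2, -10, 7, -3]:

Scanning through the array:
Position 1 (value -1): max_ending_here = 9, max_so_far = 10
Position 2 (value 2): max_ending_here = 11, max_so_far = 11
Position 3 (value -10): max_ending_here = 1, max_so_far = 11
Position 4 (value 7): max_ending_here = 8, max_so_far = 11
Position 5 (value -3): max_ending_here = 5, max_so_far = 11

Maximum subarray: [10, -1, 2]
Maximum sum: 11

The maximum subarray is [10, -1, 2] with sum 11. This subarray runs from index 0 to index 2.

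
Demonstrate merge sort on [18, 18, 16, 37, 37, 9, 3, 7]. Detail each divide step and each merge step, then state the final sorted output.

Merge sort trace:

Split: [18, 18, 16, 37, 37, 9, 3, 7] -> [18, 18, 16, 37] and [37, 9, 3, 7]
  Split: [18, 18, 16, 37] -> [18, 18] and [16, 37]
    Split: [18, 18] -> [18] and [18]
    Merge: [18] + [18] -> [18, 18]
    Split: [16, 37] -> [16] and [37]
    Merge: [16] + [37] -> [16, 37]
  Merge: [18, 18] + [16, 37] -> [16, 18, 18, 37]
  Split: [37, 9, 3, 7] -> [37, 9] and [3, 7]
    Split: [37, 9] -> [37] and [9]
    Merge: [37] + [9] -> [9, 37]
    Split: [3, 7] -> [3] and [7]
    Merge: [3] + [7] -> [3, 7]
  Merge: [9, 37] + [3, 7] -> [3, 7, 9, 37]
Merge: [16, 18, 18, 37] + [3, 7, 9, 37] -> [3, 7, 9, 16, 18, 18, 37, 37]

Final sorted array: [3, 7, 9, 16, 18, 18, 37, 37]

The merge sort proceeds by recursively splitting the array and merging sorted halves.
After all merges, the sorted array is [3, 7, 9, 16, 18, 18, 37, 37].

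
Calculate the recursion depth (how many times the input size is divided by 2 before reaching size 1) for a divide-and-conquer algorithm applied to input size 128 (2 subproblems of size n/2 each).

For divide and conquer with division factor 2:

Problem sizes at each level:
Level 0: 128
Level 1: 64
Level 2: 32
Level 3: 16
Level 4: 8
Level 5: 4
Level 6: 2
Level 7: 1

The root is level 0 and the size-1 base case is level 7 (the tree spans levels 0 through 7, i.e. 8 levels counting the root), so the depth is the number of divisions: log_2(128) = 7

The recursion tree depth is log_2(128) = 7. At each level, the problem size is divided by 2, so it takes 7 divisions to reduce to a base case of size 1. The algorithm makes 2 recursive calls at each level.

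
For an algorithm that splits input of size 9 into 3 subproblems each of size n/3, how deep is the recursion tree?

For divide and conquer with division factor 3:

Problem sizes at each level:
Level 0: 9
Level 1: 3
Level 2: 1

The root is level 0 and the size-1 base case is level 2 (the tree spans levels 0 through 2, i.e. 3 levels counting the root), so the depth is the number of divisions: log_3(9) = 2

The recursion tree depth is log_3(9) = 2. At each level, the problem size is divided by 3, so it takes 2 divisions to reduce to a base case of size 1. The algorithm makes 3 recursive calls at each level.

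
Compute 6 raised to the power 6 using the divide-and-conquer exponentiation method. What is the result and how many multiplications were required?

Computing 6^6 by squaring (build up from 6^1; each line after the first costs one multiplication):

6^1 = 6
6^2 = (6^1)^2 = 6^2 = 36
6^3 = 6 * 6^2 = 6 * 36 = 216
6^6 = (6^3)^2 = 216^2 = 46656

Result: 46656
Multiplications needed: 3 (3 lines after 6^1)

6^6 = 46656. Using exponentiation by squaring, this requires 3 multiplications. The key idea: if the exponent is even, square the half-power; if odd, multiply by the base once.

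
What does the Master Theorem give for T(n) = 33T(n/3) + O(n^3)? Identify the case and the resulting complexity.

Master Theorem for T(n) = 33T(n/3) + O(n^3):

a = 33, b = 3, c = 3
log_b(a) = log_3(33) = 3.1827

Case 1: c = 3 < log_3(33) = 3.1827
T(n) = O(n^(log_3 33))

For T(n) = 33T(n/3) + O(n^3): log_3(33) = 3.1827. This is Case 1 of the Master Theorem (c < log_b(a), work dominated by leaves), giving O(n^(log_3 33)).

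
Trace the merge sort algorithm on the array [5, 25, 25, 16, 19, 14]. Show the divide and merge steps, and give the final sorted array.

Merge sort trace:

Split: [5, 25, 25, 16, 19, 14] -> [5, 25, 25] and [16, 19, 14]
  Split: [5, 25, 25] -> [5] and [25, 25]
    Split: [25, 25] -> [25] and [25]
    Merge: [25] + [25] -> [25, 25]
  Merge: [5] + [25, 25] -> [5, 25, 25]
  Split: [16, 19, 14] -> [16] and [19, 14]
    Split: [19, 14] -> [19] and [14]
    Merge: [19] + [14] -> [14, 19]
  Merge: [16] + [14, 19] -> [14, 16, 19]
Merge: [5, 25, 25] + [14, 16, 19] -> [5, 14, 16, 19, 25, 25]

Final sorted array: [5, 14, 16, 19, 25, 25]

The merge sort proceeds by recursively splitting the array and merging sorted halves.
After all merges, the sorted array is [5, 14, 16, 19, 25, 25].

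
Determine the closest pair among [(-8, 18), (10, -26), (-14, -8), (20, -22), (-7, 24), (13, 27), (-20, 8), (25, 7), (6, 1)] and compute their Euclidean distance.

Computing all pairwise distances among 9 points:

d((-8, 18), (10, -26)) = 47.5395
d((-8, 18), (-14, -8)) = 26.6833
d((-8, 18), (20, -22)) = 48.8262
d((-8, 18), (-7, 24)) = 6.0828 <-- minimum
d((-8, 18), (13, 27)) = 22.8473
d((-8, 18), (-20, 8)) = 15.6205
d((-8, 18), (25, 7)) = 34.7851
d((-8, 18), (6, 1)) = 22.0227
d((10, -26), (-14, -8)) = 30.0
d((10, -26), (20, -22)) = 10.7703
d((10, -26), (-7, 24)) = 52.811
d((10, -26), (13, 27)) = 53.0848
d((10, -26), (-20, 8)) = 45.3431
d((10, -26), (25, 7)) = 36.2491
d((10, -26), (6, 1)) = 27.2947
d((-14, -8), (20, -22)) = 36.7696
d((-14, -8), (-7, 24)) = 32.7567
d((-14, -8), (13, 27)) = 44.2041
d((-14, -8), (-20, 8)) = 17.088
d((-14, -8), (25, 7)) = 41.7852
d((-14, -8), (6, 1)) = 21.9317
d((20, -22), (-7, 24)) = 53.3385
d((20, -22), (13, 27)) = 49.4975
d((20, -22), (-20, 8)) = 50.0
d((20, -22), (25, 7)) = 29.4279
d((20, -22), (6, 1)) = 26.9258
d((-7, 24), (13, 27)) = 20.2237
d((-7, 24), (-20, 8)) = 20.6155
d((-7, 24), (25, 7)) = 36.2353
d((-7, 24), (6, 1)) = 26.4197
d((13, 27), (-20, 8)) = 38.0789
d((13, 27), (25, 7)) = 23.3238
d((13, 27), (6, 1)) = 26.9258
d((-20, 8), (25, 7)) = 45.0111
d((-20, 8), (6, 1)) = 26.9258
d((25, 7), (6, 1)) = 19.9249

Closest pair: (-8, 18) and (-7, 24) with distance 6.0828

The closest pair is (-8, 18) and (-7, 24) with Euclidean distance 6.0828. For 9 points, brute-force pairwise comparison is shown above. For large n, the divide-and-conquer algorithm (sort by x, recurse on halves, check the dividing strip) achieves O(n log n).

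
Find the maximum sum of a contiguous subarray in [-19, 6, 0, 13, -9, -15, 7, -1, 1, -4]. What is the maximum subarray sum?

Using Kadane's algorithm on [-19, 6, 0, 13, -9, -15, 7, -1, 1, -4]:

Scanning through the array:
Position 1 (value 6): max_ending_here = 6, max_so_far = 6
Position 2 (value 0): max_ending_here = 6, max_so_far = 6
Position 3 (value 13): max_ending_here = 19, max_so_far = 19
Position 4 (value -9): max_ending_here = 10, max_so_far = 19
Position 5 (value -15): max_ending_here = -5, max_so_far = 19
Position 6 (value 7): max_ending_here = 7, max_so_far = 19
Position 7 (value -1): max_ending_here = 6, max_so_far = 19
Position 8 (value 1): max_ending_here = 7, max_so_far = 19
Position 9 (value -4): max_ending_here = 3, max_so_far = 19

Maximum subarray: [6, 0, 13]
Maximum sum: 19

The maximum subarray is [6, 0, 13] with sum 19. This subarray runs from index 1 to index 3.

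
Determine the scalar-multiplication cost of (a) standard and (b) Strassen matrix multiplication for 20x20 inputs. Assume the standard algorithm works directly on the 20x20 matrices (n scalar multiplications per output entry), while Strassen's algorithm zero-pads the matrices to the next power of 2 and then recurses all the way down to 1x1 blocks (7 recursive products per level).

Matrix multiplication for 20x20 matrices:

Strassen's algorithm requires power-of-2 dimensions. Pad 20x20 to 32x32 (next power of 2).

Standard algorithm: 20^3 = 8000 multiplications
Strassen's algorithm: 7^(log2(32)) = 7^5 = 16807 multiplications
Difference: 8000 - 16807 = -8807 (Strassen uses MORE here due to padding overhead — for small or just-over-power-of-2 n, padding can outweigh the per-level savings)

Standard: 8000 multiplications (20^3). Strassen: 16807 multiplications (7^5, after padding to 32x32). Strassen reduces 8 recursive multiplications to 7 at each level.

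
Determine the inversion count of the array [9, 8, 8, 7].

Finding inversions in [9, 8, 8, 7]:

(0, 1): arr[0]=9 > arr[1]=8
(0, 2): arr[0]=9 > arr[2]=8
(0, 3): arr[0]=9 > arr[3]=7
(1, 3): arr[1]=8 > arr[3]=7
(2, 3): arr[2]=8 > arr[3]=7

Total inversions: 5

The array has 5 inversion(s): (0,1), (0,2), (0,3), (1,3), (2,3). Each pair (i,j) satisfies i < j and arr[i] > arr[j].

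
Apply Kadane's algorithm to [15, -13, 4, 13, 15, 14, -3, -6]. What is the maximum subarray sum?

Using Kadane's algorithm on [15, -13, 4, 13, 15, 14, -3, -6]:

Scanning through the array:
Position 1 (value -13): max_ending_here = 2, max_so_far = 15
Position 2 (value 4): max_ending_here = 6, max_so_far = 15
Position 3 (value 13): max_ending_here = 19, max_so_far = 19
Position 4 (value 15): max_ending_here = 34, max_so_far = 34
Position 5 (value 14): max_ending_here = 48, max_so_far = 48
Position 6 (value -3): max_ending_here = 45, max_so_far = 48
Position 7 (value -6): max_ending_here = 39, max_so_far = 48

Maximum subarray: [15, -13, 4, 13, 15, 14]
Maximum sum: 48

The maximum subarray is [15, -13, 4, 13, 15, 14] with sum 48. This subarray runs from index 0 to index 5.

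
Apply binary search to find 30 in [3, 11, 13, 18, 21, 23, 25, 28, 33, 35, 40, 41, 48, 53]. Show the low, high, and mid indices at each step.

Binary search for 30 in [3, 11, 13, 18, 21, 23, 25, 28, 33, 35, 40, 41, 48, 53]:

lo=0, hi=13, mid=6, arr[mid]=25 -> 25 < 30, search right half
lo=7, hi=13, mid=10, arr[mid]=40 -> 40 > 30, search left half
lo=7, hi=9, mid=8, arr[mid]=33 -> 33 > 30, search left half
lo=7, hi=7, mid=7, arr[mid]=28 -> 28 < 30, search right half
lo=8 > hi=7, target 30 not found

Binary search determines that 30 is not in the array after 4 comparisons. The search space was exhausted without finding the target.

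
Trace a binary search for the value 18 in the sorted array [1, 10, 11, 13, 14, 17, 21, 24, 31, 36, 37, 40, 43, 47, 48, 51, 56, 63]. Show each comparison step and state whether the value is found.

Binary search for 18 in [1, 10, 11, 13, 14, 17, 21, 24, 31, 36, 37, 40, 43, 47, 48, 51, 56, 63]:

lo=0, hi=17, mid=8, arr[mid]=31 -> 31 > 18, search left half
lo=0, hi=7, mid=3, arr[mid]=13 -> 13 < 18, search right half
lo=4, hi=7, mid=5, arr[mid]=17 -> 17 < 18, search right half
lo=6, hi=7, mid=6, arr[mid]=21 -> 21 > 18, search left half
lo=6 > hi=5, target 18 not found

Binary search determines that 18 is not in the array after 4 comparisons. The search space was exhausted without finding the target.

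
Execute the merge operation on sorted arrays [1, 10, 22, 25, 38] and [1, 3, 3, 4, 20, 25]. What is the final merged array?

Merging process:

Compare 1 vs 1: take 1 from left. Merged: [1]
Compare 10 vs 1: take 1 from right. Merged: [1, 1]
Compare 10 vs 3: take 3 from right. Merged: [1, 1, 3]
Compare 10 vs 3: take 3 from right. Merged: [1, 1, 3, 3]
Compare 10 vs 4: take 4 from right. Merged: [1, 1, 3, 3, 4]
Compare 10 vs 20: take 10 from left. Merged: [1, 1, 3, 3, 4, 10]
Compare 22 vs 20: take 20 from right. Merged: [1, 1, 3, 3, 4, 10, 20]
Compare 22 vs 25: take 22 from left. Merged: [1, 1, 3, 3, 4, 10, 20, 22]
Compare 25 vs 25: take 25 from left. Merged: [1, 1, 3, 3, 4, 10, 20, 22, 25]
Compare 38 vs 25: take 25 from right. Merged: [1, 1, 3, 3, 4, 10, 20, 22, 25, 25]
Append remaining from left: [38]. Merged: [1, 1, 3, 3, 4, 10, 20, 22, 25, 25, 38]

Final merged array: [1, 1, 3, 3, 4, 10, 20, 22, 25, 25, 38]
Total comparisons: 10

The merged array is [1, 1, 3, 3, 4, 10, 20, 22, 25, 25, 38], requiring 10 comparisons. The merge step runs in O(n) time where n is the total number of elements.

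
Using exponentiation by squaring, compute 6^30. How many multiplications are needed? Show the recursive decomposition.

Computing 6^30 by squaring (build up from 6^1; each line after the first costs one multiplication):

6^1 = 6
6^2 = (6^1)^2 = 6^2 = 36
6^3 = 6 * 6^2 = 6 * 36 = 216
6^6 = (6^3)^2 = 216^2 = 46656
6^7 = 6 * 6^6 = 6 * 46656 = 279936
6^14 = (6^7)^2 = 279936^2 = 78364164096
6^15 = 6 * 6^14 = 6 * 78364164096 = 470184984576
6^30 = (6^15)^2 = 470184984576^2 = 221073919720733357899776

Result: 221073919720733357899776
Multiplications needed: 7 (7 lines after 6^1)

6^30 = 221073919720733357899776. Using exponentiation by squaring, this requires 7 multiplications. The key idea: if the exponent is even, square the half-power; if odd, multiply by the base once.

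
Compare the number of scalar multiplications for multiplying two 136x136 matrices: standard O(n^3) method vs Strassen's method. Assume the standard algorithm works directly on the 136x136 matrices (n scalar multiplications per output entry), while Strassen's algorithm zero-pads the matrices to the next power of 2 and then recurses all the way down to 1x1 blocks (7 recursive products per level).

Matrix multiplication for 136x136 matrices:

Strassen's algorithm requires power-of-2 dimensions. Pad 136x136 to 256x256 (next power of 2).

Standard algorithm: 136^3 = 2515456 multiplications
Strassen's algorithm: 7^(log2(256)) = 7^8 = 5764801 multiplications
Difference: 2515456 - 5764801 = -3249345 (Strassen uses MORE here due to padding overhead — for small or just-over-power-of-2 n, padding can outweigh the per-level savings)

Standard: 2515456 multiplications (136^3). Strassen: 5764801 multiplications (7^8, after padding to 256x256). Strassen reduces 8 recursive multiplications to 7 at each level.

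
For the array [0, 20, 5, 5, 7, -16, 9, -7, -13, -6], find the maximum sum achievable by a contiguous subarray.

Using Kadane's algorithm on [0, 20, 5, 5, 7, -16, 9, -7, -13, -6]:

Scanning through the array:
Position 1 (value 20): max_ending_here = 20, max_so_far = 20
Position 2 (value 5): max_ending_here = 25, max_so_far = 25
Position 3 (value 5): max_ending_here = 30, max_so_far = 30
Position 4 (value 7): max_ending_here = 37, max_so_far = 37
Position 5 (value -16): max_ending_here = 21, max_so_far = 37
Position 6 (value 9): max_ending_here = 30, max_so_far = 37
Position 7 (value -7): max_ending_here = 23, max_so_far = 37
Position 8 (value -13): max_ending_here = 10, max_so_far = 37
Position 9 (value -6): max_ending_here = 4, max_so_far = 37

Maximum subarray: [0, 20, 5, 5, 7]
Maximum sum: 37

The maximum subarray is [0, 20, 5, 5, 7] with sum 37. This subarray runs from index 0 to index 4.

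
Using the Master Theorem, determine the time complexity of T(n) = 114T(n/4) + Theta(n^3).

Master Theorem for T(n) = 114T(n/4) + O(n^3):

a = 114, b = 4, c = 3
log_b(a) = log_4(114) = 3.4164

Case 1: c = 3 < log_4(114) = 3.4164
T(n) = O(n^(log_4 114))

For T(n) = 114T(n/4) + O(n^3): log_4(114) = 3.4164. This is Case 1 of the Master Theorem (c < log_b(a), work dominated by leaves), giving O(n^(log_4 114)).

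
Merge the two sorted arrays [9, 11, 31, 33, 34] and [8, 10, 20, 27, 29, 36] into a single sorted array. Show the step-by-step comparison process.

Merging process:

Compare 9 vs 8: take 8 from right. Merged: [8]
Compare 9 vs 10: take 9 from left. Merged: [8, 9]
Compare 11 vs 10: take 10 from right. Merged: [8, 9, 10]
Compare 11 vs 20: take 11 from left. Merged: [8, 9, 10, 11]
Compare 31 vs 20: take 20 from right. Merged: [8, 9, 10, 11, 20]
Compare 31 vs 27: take 27 from right. Merged: [8, 9, 10, 11, 20, 27]
Compare 31 vs 29: take 29 from right. Merged: [8, 9, 10, 11, 20, 27, 29]
Compare 31 vs 36: take 31 from left. Merged: [8, 9, 10, 11, 20, 27, 29, 31]
Compare 33 vs 36: take 33 from left. Merged: [8, 9, 10, 11, 20, 27, 29, 31, 33]
Compare 34 vs 36: take 34 from left. Merged: [8, 9, 10, 11, 20, 27, 29, 31, 33, 34]
Append remaining from right: [36]. Merged: [8, 9, 10, 11, 20, 27, 29, 31, 33, 34, 36]

Final merged array: [8, 9, 10, 11, 20, 27, 29, 31, 33, 34, 36]
Total comparisons: 10

The merged array is [8, 9, 10, 11, 20, 27, 29, 31, 33, 34, 36], requiring 10 comparisons. The merge step runs in O(n) time where n is the total number of elements.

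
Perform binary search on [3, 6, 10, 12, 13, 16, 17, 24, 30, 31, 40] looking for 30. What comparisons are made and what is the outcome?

Binary search for 30 in [3, 6, 10, 12, 13, 16, 17, 24, 30, 31, 40]:

lo=0, hi=10, mid=5, arr[mid]=16 -> 16 < 30, search right half
lo=6, hi=10, mid=8, arr[mid]=30 -> Found target at index 8!

Binary search finds 30 at index 8 after 2 comparisons. The search repeatedly halves the search space by comparing with the middle element.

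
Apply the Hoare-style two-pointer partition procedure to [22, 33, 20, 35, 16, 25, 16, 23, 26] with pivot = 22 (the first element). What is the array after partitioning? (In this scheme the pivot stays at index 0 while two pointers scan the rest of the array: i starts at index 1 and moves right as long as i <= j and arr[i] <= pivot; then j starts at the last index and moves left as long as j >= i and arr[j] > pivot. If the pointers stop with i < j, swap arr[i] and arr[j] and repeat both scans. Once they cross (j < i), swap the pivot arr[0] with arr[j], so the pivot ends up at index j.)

Hoare-style two-pointer partition with pivot = 22:

Initial array: [22, 33, 20, 35, 16, 25, 16, 23, 26]

Pointers start at i = 1, j = 8.
i stops at index 1 (arr[1]=33 > 22), j stops at index 6 (arr[6]=16 <= 22): swap arr[1] and arr[6], array becomes [22, 16, 20, 35, 16, 25, 33, 23, 26]
i stops at index 3 (arr[3]=35 > 22), j stops at index 4 (arr[4]=16 <= 22): swap arr[3] and arr[4], array becomes [22, 16, 20, 16, 35, 25, 33, 23, 26]
i ends at 4, j ends at 3: the pointers have crossed (j < i), so scanning stops.

Swap pivot arr[0] with arr[3] to place pivot at position 3: [16, 16, 20, 22, 35, 25, 33, 23, 26]
Pivot position: 3

After partitioning with pivot 22, the array becomes [16, 16, 20, 22, 35, 25, 33, 23, 26]. The pivot is placed at index 3. All elements to the left of the pivot are <= 22, and all elements to the right are > 22.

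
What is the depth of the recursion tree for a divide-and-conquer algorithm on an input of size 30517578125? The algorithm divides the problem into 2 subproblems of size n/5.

For divide and conquer with division factor 5:

Problem sizes at each level:
Level 0: 30517578125
Level 1: 6103515625
Level 2: 1220703125
Level 3: 244140625
Level 4: 48828125
Level 5: 9765625
Level 6: 1953125
Level 7: 390625
Level 8: 78125
Level 9: 15625
Level 10: 3125
Level 11: 625
Level 12: 125
Level 13: 25
Level 14: 5
Level 15: 1

The root is level 0 and the size-1 base case is level 15 (the tree spans levels 0 through 15, i.e. 16 levels counting the root), so the depth is the number of divisions: log_5(30517578125) = 15

The recursion tree depth is log_5(30517578125) = 15. At each level, the problem size is divided by 5, so it takes 15 divisions to reduce to a base case of size 1. The algorithm makes 2 recursive calls at each level.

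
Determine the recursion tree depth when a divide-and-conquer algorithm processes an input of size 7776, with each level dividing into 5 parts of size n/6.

For divide and conquer with division factor 6:

Problem sizes at each level:
Level 0: 7776
Level 1: 1296
Level 2: 216
Level 3: 36
Level 4: 6
Level 5: 1

The root is level 0 and the size-1 base case is level 5 (the tree spans levels 0 through 5, i.e. 6 levels counting the root), so the depth is the number of divisions: log_6(7776) = 5

The recursion tree depth is log_6(7776) = 5. At each level, the problem size is divided by 6, so it takes 5 divisions to reduce to a base case of size 1. The algorithm makes 5 recursive calls at each level.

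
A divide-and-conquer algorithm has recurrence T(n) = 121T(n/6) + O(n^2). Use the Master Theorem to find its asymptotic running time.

Master Theorem for T(n) = 121T(n/6) + O(n^2):

a = 121, b = 6, c = 2
log_b(a) = log_6(121) = 2.6766

Case 1: c = 2 < log_6(121) = 2.6766
T(n) = O(n^(log_6 121))

For T(n) = 121T(n/6) + O(n^2): log_6(121) = 2.6766. This is Case 1 of the Master Theorem (c < log_b(a), work dominated by leaves), giving O(n^(log_6 121)).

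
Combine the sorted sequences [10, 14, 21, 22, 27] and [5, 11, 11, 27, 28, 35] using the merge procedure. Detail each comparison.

Merging process:

Compare 10 vs 5: take 5 from right. Merged: [5]
Compare 10 vs 11: take 10 from left. Merged: [5, 10]
Compare 14 vs 11: take 11 from right. Merged: [5, 10, 11]
Compare 14 vs 11: take 11 from right. Merged: [5, 10, 11, 11]
Compare 14 vs 27: take 14 from left. Merged: [5, 10, 11, 11, 14]
Compare 21 vs 27: take 21 from left. Merged: [5, 10, 11, 11, 14, 21]
Compare 22 vs 27: take 22 from left. Merged: [5, 10, 11, 11, 14, 21, 22]
Compare 27 vs 27: take 27 from left. Merged: [5, 10, 11, 11, 14, 21, 22, 27]
Append remaining from right: [27, 28, 35]. Merged: [5, 10, 11, 11, 14, 21, 22, 27, 27, 28, 35]

Final merged array: [5, 10, 11, 11, 14, 21, 22, 27, 27, 28, 35]
Total comparisons: 8

The merged array is [5, 10, 11, 11, 14, 21, 22, 27, 27, 28, 35], requiring 8 comparisons. The merge step runs in O(n) time where n is the total number of elements.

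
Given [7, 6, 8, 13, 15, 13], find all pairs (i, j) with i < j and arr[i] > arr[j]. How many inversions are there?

Finding inversions in [7, 6, 8, 13, 15, 13]:

(0, 1): arr[0]=7 > arr[1]=6
(4, 5): arr[4]=15 > arr[5]=13

Total inversions: 2

The array has 2 inversion(s): (0,1), (4,5). Each pair (i,j) satisfies i < j and arr[i] > arr[j].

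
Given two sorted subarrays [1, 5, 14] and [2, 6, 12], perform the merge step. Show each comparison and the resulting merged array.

Merging process:

Compare 1 vs 2: take 1 from left. Merged: [1]
Compare 5 vs 2: take 2 from right. Merged: [1, 2]
Compare 5 vs 6: take 5 from left. Merged: [1, 2, 5]
Compare 14 vs 6: take 6 from right. Merged: [1, 2, 5, 6]
Compare 14 vs 12: take 12 from right. Merged: [1, 2, 5, 6, 12]
Append remaining from left: [14]. Merged: [1, 2, 5, 6, 12, 14]

Final merged array: [1, 2, 5, 6, 12, 14]
Total comparisons: 5

The merged array is [1, 2, 5, 6, 12, 14], requiring 5 comparisons. The merge step runs in O(n) time where n is the total number of elements.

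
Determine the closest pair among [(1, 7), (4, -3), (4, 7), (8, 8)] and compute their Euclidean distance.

Computing all pairwise distances among 4 points:

d((1, 7), (4, -3)) = 10.4403
d((1, 7), (4, 7)) = 3.0 <-- minimum
d((1, 7), (8, 8)) = 7.0711
d((4, -3), (4, 7)) = 10.0
d((4, -3), (8, 8)) = 11.7047
d((4, 7), (8, 8)) = 4.1231

Closest pair: (1, 7) and (4, 7) with distance 3.0

The closest pair is (1, 7) and (4, 7) with Euclidean distance 3.0. For 4 points, brute-force pairwise comparison is shown above. For large n, the divide-and-conquer algorithm (sort by x, recurse on halves, check the dividing strip) achieves O(n log n).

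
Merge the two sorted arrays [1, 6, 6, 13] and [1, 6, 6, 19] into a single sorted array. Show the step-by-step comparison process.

Merging process:

Compare 1 vs 1: take 1 from left. Merged: [1]
Compare 6 vs 1: take 1 from right. Merged: [1, 1]
Compare 6 vs 6: take 6 from left. Merged: [1, 1, 6]
Compare 6 vs 6: take 6 from left. Merged: [1, 1, 6, 6]
Compare 13 vs 6: take 6 from right. Merged: [1, 1, 6, 6, 6]
Compare 13 vs 6: take 6 from right. Merged: [1, 1, 6, 6, 6, 6]
Compare 13 vs 19: take 13 from left. Merged: [1, 1, 6, 6, 6, 6, 13]
Append remaining from right: [19]. Merged: [1, 1, 6, 6, 6, 6, 13, 19]

Final merged array: [1, 1, 6, 6, 6, 6, 13, 19]
Total comparisons: 7

The merged array is [1, 1, 6, 6, 6, 6, 13, 19], requiring 7 comparisons. The merge step runs in O(n) time where n is the total number of elements.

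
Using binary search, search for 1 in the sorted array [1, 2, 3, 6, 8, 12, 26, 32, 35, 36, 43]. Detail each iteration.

Binary search for 1 in [1, 2, 3, 6, 8, 12, 26, 32, 35, 36, 43]:

lo=0, hi=10, mid=5, arr[mid]=12 -> 12 > 1, search left half
lo=0, hi=4, mid=2, arr[mid]=3 -> 3 > 1, search left half
lo=0, hi=1, mid=0, arr[mid]=1 -> Found target at index 0!

Binary search finds 1 at index 0 after 3 comparisons. The search repeatedly halves the search space by comparing with the middle element.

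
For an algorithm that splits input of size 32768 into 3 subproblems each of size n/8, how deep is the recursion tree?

For divide and conquer with division factor 8:

Problem sizes at each level:
Level 0: 32768
Level 1: 4096
Level 2: 512
Level 3: 64
Level 4: 8
Level 5: 1

The root is level 0 and the size-1 base case is level 5 (the tree spans levels 0 through 5, i.e. 6 levels counting the root), so the depth is the number of divisions: log_8(32768) = 5

The recursion tree depth is log_8(32768) = 5. At each level, the problem size is divided by 8, so it takes 5 divisions to reduce to a base case of size 1. The algorithm makes 3 recursive calls at each level.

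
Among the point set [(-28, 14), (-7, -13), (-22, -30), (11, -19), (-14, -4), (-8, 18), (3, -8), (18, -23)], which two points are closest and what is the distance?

Computing all pairwise distances among 8 points:

d((-28, 14), (-7, -13)) = 34.2053
d((-28, 14), (-22, -30)) = 44.4072
d((-28, 14), (11, -19)) = 51.0882
d((-28, 14), (-14, -4)) = 22.8035
d((-28, 14), (-8, 18)) = 20.3961
d((-28, 14), (3, -8)) = 38.0132
d((-28, 14), (18, -23)) = 59.0339
d((-7, -13), (-22, -30)) = 22.6716
d((-7, -13), (11, -19)) = 18.9737
d((-7, -13), (-14, -4)) = 11.4018
d((-7, -13), (-8, 18)) = 31.0161
d((-7, -13), (3, -8)) = 11.1803
d((-7, -13), (18, -23)) = 26.9258
d((-22, -30), (11, -19)) = 34.7851
d((-22, -30), (-14, -4)) = 27.2029
d((-22, -30), (-8, 18)) = 50.0
d((-22, -30), (3, -8)) = 33.3017
d((-22, -30), (18, -23)) = 40.6079
d((11, -19), (-14, -4)) = 29.1548
d((11, -19), (-8, 18)) = 41.5933
d((11, -19), (3, -8)) = 13.6015
d((11, -19), (18, -23)) = 8.0623 <-- minimum
d((-14, -4), (-8, 18)) = 22.8035
d((-14, -4), (3, -8)) = 17.4642
d((-14, -4), (18, -23)) = 37.2156
d((-8, 18), (3, -8)) = 28.2312
d((-8, 18), (18, -23)) = 48.5489
d((3, -8), (18, -23)) = 21.2132

Closest pair: (11, -19) and (18, -23) with distance 8.0623

The closest pair is (11, -19) and (18, -23) with Euclidean distance 8.0623. For 8 points, brute-force pairwise comparison is shown above. For large n, the divide-and-conquer algorithm (sort by x, recurse on halves, check the dividing strip) achieves O(n log n).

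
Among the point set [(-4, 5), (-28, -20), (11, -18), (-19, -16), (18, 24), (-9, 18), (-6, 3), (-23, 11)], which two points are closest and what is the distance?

Computing all pairwise distances among 8 points:

d((-4, 5), (-28, -20)) = 34.6554
d((-4, 5), (11, -18)) = 27.4591
d((-4, 5), (-19, -16)) = 25.807
d((-4, 5), (18, 24)) = 29.0689
d((-4, 5), (-9, 18)) = 13.9284
d((-4, 5), (-6, 3)) = 2.8284 <-- minimum
d((-4, 5), (-23, 11)) = 19.9249
d((-28, -20), (11, -18)) = 39.0512
d((-28, -20), (-19, -16)) = 9.8489
d((-28, -20), (18, 24)) = 63.6553
d((-28, -20), (-9, 18)) = 42.4853
d((-28, -20), (-6, 3)) = 31.8277
d((-28, -20), (-23, 11)) = 31.4006
d((11, -18), (-19, -16)) = 30.0666
d((11, -18), (18, 24)) = 42.5793
d((11, -18), (-9, 18)) = 41.1825
d((11, -18), (-6, 3)) = 27.0185
d((11, -18), (-23, 11)) = 44.6878
d((-19, -16), (18, 24)) = 54.4885
d((-19, -16), (-9, 18)) = 35.4401
d((-19, -16), (-6, 3)) = 23.0217
d((-19, -16), (-23, 11)) = 27.2947
d((18, 24), (-9, 18)) = 27.6586
d((18, 24), (-6, 3)) = 31.8904
d((18, 24), (-23, 11)) = 43.0116
d((-9, 18), (-6, 3)) = 15.2971
d((-9, 18), (-23, 11)) = 15.6525
d((-6, 3), (-23, 11)) = 18.7883

Closest pair: (-4, 5) and (-6, 3) with distance 2.8284

The closest pair is (-4, 5) and (-6, 3) with Euclidean distance 2.8284. For 8 points, brute-force pairwise comparison is shown above. For large n, the divide-and-conquer algorithm (sort by x, recurse on halves, check the dividing strip) achieves O(n log n).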